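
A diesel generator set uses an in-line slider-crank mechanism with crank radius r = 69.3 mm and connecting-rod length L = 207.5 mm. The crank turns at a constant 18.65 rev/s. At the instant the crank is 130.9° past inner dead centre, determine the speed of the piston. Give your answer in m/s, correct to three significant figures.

ω = 2π·18.6 = 117.2 rad/s
For an in-line slider-crank, x = r cosθ + √(L² − r² sin²θ), so v = −rω sinθ·[1 + r cosθ/√(L² − r² sin²θ)].
With r = 0.0693 m, L = 0.2075 m, θ = 130.9°: √(L² − r² sin²θ) = 0.20078 m.
v = −0.0693·117.2·0.75585·[1 + 0.0693·-0.65474/0.20078] = -4.7509 m/s.
|v| = 4.7509 m/s.

4.75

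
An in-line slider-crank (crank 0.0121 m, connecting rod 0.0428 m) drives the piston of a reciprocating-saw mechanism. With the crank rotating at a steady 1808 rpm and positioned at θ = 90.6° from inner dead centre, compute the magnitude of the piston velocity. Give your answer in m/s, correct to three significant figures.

2.28

ω = 2π·1808/60 = 189.3 rad/s
For an in-line slider-crank, x = r cosθ + √(L² − r² sin²θ), so v = −rω sinθ·[1 + r cosθ/√(L² − r² sin²θ)].
With r = 0.0121 m, L = 0.0428 m, θ = 90.6°: √(L² − r² sin²θ) = 0.041054 m.
v = −0.0121·189.3·0.99995·[1 + 0.0121·-0.01047/0.041054] = -2.2837 m/s.
|v| = 2.2837 m/s.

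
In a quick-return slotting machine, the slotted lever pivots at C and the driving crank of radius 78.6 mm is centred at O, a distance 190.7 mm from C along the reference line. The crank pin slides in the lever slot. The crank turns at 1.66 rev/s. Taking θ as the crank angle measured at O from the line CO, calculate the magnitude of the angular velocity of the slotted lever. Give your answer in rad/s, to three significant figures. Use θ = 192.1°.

6.68

ω = 10.43 rad/s (from 1.66 rev/s).
Crank pin A relative to C: A = (d + r cosθ, r sinθ); lever angle φ = atan2(r sinθ, d + r cosθ).
Differentiating tanφ: φ̇ = rω(d cosθ + r)/(d² + r² + 2dr cosθ).
d² + r² + 2dr cosθ = |CA|² = 0.0132324 m²;  d cosθ + r = -0.10786 m.
|ω_lever| = |0.0786·10.43·-0.10786| / 0.0132324 = 6.6826 rad/s.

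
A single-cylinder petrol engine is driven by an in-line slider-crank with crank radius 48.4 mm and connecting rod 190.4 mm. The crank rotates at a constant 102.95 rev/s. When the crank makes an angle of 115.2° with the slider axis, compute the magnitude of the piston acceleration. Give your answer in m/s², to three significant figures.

11900

ω = 2π·103 = 646.9 rad/s
x(θ) = r cosθ + √(L² − r² sin²θ); with ω constant, a = ω²·d²x/dθ².
d²x/dθ² = −r cosθ − r²(cos2θ)/√u − r⁴ sin²2θ/(4u^{3/2}),  u = L² − r² sin²θ = 0.0343343 m².
Substituting r = 0.0484 m, L = 0.1904 m, θ = 115.2°: d²x/dθ² = +0.028538 m.
a = ω²·d²x/dθ² = (646.9)²·(+0.028538) = +11941 m/s²;  |a| = 11941 m/s².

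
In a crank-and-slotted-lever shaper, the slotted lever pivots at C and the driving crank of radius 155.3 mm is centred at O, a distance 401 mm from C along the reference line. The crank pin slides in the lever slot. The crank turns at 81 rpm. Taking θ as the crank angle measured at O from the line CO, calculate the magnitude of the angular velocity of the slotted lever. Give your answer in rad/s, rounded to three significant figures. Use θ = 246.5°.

0.0448

ω = 8.482 rad/s (from 81 rpm).
Crank pin A relative to C: A = (d + r cosθ, r sinθ); lever angle φ = atan2(r sinθ, d + r cosθ).
Differentiating tanφ: φ̇ = rω(d cosθ + r)/(d² + r² + 2dr cosθ).
d² + r² + 2dr cosθ = |CA|² = 0.135255 m²;  d cosθ + r = -0.0045984 m.
|ω_lever| = |0.1553·8.482·-0.0045984| / 0.135255 = 0.044785 rad/s.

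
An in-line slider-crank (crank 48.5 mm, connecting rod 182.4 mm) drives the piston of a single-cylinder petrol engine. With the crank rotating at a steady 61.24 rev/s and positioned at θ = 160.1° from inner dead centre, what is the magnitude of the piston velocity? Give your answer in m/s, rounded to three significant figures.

4.76

ω = 2π·61.2 = 384.8 rad/s
For an in-line slider-crank, x = r cosθ + √(L² − r² sin²θ), so v = −rω sinθ·[1 + r cosθ/√(L² − r² sin²θ)].
With r = 0.0485 m, L = 0.1824 m, θ = 160.1°: √(L² − r² sin²θ) = 0.18165 m.
v = −0.0485·384.8·0.34038·[1 + 0.0485·-0.94029/0.18165] = -4.7574 m/s.
|v| = 4.7574 m/s.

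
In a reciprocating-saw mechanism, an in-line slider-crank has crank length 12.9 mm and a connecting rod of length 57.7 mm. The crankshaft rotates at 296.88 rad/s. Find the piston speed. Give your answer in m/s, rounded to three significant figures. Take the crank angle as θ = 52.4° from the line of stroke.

ω = 296.9 rad/s
For an in-line slider-crank, x = r cosθ + √(L² − r² sin²θ), so v = −rω sinθ·[1 + r cosθ/√(L² − r² sin²θ)].
With r = 0.0129 m, L = 0.0577 m, θ = 52.4°: √(L² − r² sin²θ) = 0.056788 m.
v = −0.0129·296.9·0.79229·[1 + 0.0129·0.61015/0.056788] = -3.4548 m/s.
|v| = 3.4548 m/s.

3.45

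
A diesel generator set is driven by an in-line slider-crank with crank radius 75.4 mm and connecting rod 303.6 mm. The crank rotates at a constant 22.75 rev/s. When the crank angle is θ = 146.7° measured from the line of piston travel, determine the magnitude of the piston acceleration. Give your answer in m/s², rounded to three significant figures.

ω = 2π·22.8 = 142.9 rad/s
x(θ) = r cosθ + √(L² − r² sin²θ); with ω constant, a = ω²·d²x/dθ².
d²x/dθ² = −r cosθ − r²(cos2θ)/√u − r⁴ sin²2θ/(4u^{3/2}),  u = L² − r² sin²θ = 0.0904593 m².
Substituting r = 0.0754 m, L = 0.3036 m, θ = 146.7°: d²x/dθ² = +0.055263 m.
a = ω²·d²x/dθ² = (142.9)²·(+0.055263) = +1129.2 m/s²;  |a| = 1129.2 m/s².

1130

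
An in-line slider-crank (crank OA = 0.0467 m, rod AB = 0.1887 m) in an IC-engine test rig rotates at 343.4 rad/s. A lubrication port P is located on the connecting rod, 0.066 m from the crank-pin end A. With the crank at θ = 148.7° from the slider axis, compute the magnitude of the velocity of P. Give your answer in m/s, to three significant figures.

ω = 343.4 rad/s.  Crank-pin speed |V_A| = rω = 16.037 m/s, perpendicular to OA.
Rod angle: sinφ = −(r/L) sinθ ⇒ φ = -7.387°; ω_rod = −rω cosθ/√(L²−r²sin²θ) = +73.224 rad/s.
V_P = V_A + ω_rod × AP, with AP = 0.066 m along the rod.
Components: V_Px = −rω sinθ − a·ω_rod·sinφ = -7.71 m/s;  V_Py = rω cosθ + a·ω_rod·cosφ = -8.9101 m/s.
|V_P| = √(V_Px² + V_Py²) = 11.783 m/s.

11.8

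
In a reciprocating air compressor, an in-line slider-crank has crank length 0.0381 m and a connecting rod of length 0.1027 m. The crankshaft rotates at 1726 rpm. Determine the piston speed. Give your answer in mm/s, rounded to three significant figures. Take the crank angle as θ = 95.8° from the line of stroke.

ω = 2π·1726/60 = 180.7 rad/s
For an in-line slider-crank, x = r cosθ + √(L² − r² sin²θ), so v = −rω sinθ·[1 + r cosθ/√(L² − r² sin²θ)].
With r = 0.0381 m, L = 0.1027 m, θ = 95.8°: √(L² − r² sin²θ) = 0.095449 m.
v = −0.0381·180.7·0.99488·[1 + 0.0381·-0.10106/0.095449] = -6.5748 m/s.
|v| = 6.5748 m/s = 6574.8 mm/s.

6570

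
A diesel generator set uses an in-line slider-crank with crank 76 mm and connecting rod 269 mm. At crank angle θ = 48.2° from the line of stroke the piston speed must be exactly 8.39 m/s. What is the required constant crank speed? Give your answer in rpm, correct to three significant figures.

For an in-line slider-crank, |v_piston| = rω|sinθ|·[1 + r cosθ/√(L² − r² sin²θ)].
With r = 0.076 m, L = 0.269 m, θ = 48.2°: the bracketed kinematic factor |dx/dθ| = 0.06757 m.
ω = v/|dx/dθ| = 8.39/0.06757 = 124.17 rad/s.
N = 60ω/(2π) = 1185.7 rpm.

1190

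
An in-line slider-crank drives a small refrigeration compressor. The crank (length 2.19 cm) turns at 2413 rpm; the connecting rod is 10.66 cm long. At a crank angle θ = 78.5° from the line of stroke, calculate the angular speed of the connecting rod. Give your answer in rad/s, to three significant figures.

ω = 252.7 rad/s (converted from 2413 rpm).
The rod makes angle φ with the slider axis where L sinφ = r sinθ; differentiating, L cosφ·φ̇ = r ω cosθ.
L cosφ = √(L² − r² sin²θ) = 0.10442 m.
|ω_rod| = r ω |cosθ| / √(L² − r² sin²θ) = 0.0219·252.7·0.19937/0.10442 = 10.566 rad/s.

10.6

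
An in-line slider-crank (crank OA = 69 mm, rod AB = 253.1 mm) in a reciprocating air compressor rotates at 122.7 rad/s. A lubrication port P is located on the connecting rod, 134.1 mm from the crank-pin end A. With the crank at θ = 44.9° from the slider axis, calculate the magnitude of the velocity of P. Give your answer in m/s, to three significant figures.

7.18

ω = 122.7 rad/s.  Crank-pin speed |V_A| = rω = 8.4663 m/s, perpendicular to OA.
Rod angle: sinφ = −(r/L) sinθ ⇒ φ = -11.095°; ω_rod = −rω cosθ/√(L²−r²sin²θ) = -24.146 rad/s.
V_P = V_A + ω_rod × AP, with AP = 0.1341 m along the rod.
Components: V_Px = −rω sinθ − a·ω_rod·sinφ = -6.5992 m/s;  V_Py = rω cosθ + a·ω_rod·cosφ = +2.8196 m/s.
|V_P| = √(V_Px² + V_Py²) = 7.1763 m/s.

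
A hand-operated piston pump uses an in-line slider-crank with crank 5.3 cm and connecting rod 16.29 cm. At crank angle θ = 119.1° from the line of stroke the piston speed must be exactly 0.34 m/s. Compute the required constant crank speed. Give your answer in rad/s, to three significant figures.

8.79

For an in-line slider-crank, |v_piston| = rω|sinθ|·[1 + r cosθ/√(L² − r² sin²θ)].
With r = 0.053 m, L = 0.1629 m, θ = 119.1°: the bracketed kinematic factor |dx/dθ| = 0.038667 m.
ω = v/|dx/dθ| = 0.34/0.038667 = 8.793 rad/s.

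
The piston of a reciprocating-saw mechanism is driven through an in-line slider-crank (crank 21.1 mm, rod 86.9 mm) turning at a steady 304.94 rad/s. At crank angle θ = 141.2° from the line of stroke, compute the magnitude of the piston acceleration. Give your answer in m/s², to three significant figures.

1420

ω = 304.9 rad/s
x(θ) = r cosθ + √(L² − r² sin²θ); with ω constant, a = ω²·d²x/dθ².
d²x/dθ² = −r cosθ − r²(cos2θ)/√u − r⁴ sin²2θ/(4u^{3/2}),  u = L² − r² sin²θ = 0.00737681 m².
Substituting r = 0.0211 m, L = 0.0869 m, θ = 141.2°: d²x/dθ² = +0.015256 m.
a = ω²·d²x/dθ² = (304.9)²·(+0.015256) = +1418.7 m/s²;  |a| = 1418.7 m/s².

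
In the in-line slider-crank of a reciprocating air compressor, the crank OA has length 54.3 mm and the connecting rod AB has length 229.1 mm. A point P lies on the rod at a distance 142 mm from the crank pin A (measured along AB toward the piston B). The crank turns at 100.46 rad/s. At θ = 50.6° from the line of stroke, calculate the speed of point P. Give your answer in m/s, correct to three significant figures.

ω = 100.5 rad/s.  Crank-pin speed |V_A| = rω = 5.455 m/s, perpendicular to OA.
Rod angle: sinφ = −(r/L) sinθ ⇒ φ = -10.553°; ω_rod = −rω cosθ/√(L²−r²sin²θ) = -15.373 rad/s.
V_P = V_A + ω_rod × AP, with AP = 0.142 m along the rod.
Components: V_Px = −rω sinθ − a·ω_rod·sinφ = -4.6151 m/s;  V_Py = rω cosθ + a·ω_rod·cosφ = +1.3164 m/s.
|V_P| = √(V_Px² + V_Py²) = 4.7991 m/s.

4.80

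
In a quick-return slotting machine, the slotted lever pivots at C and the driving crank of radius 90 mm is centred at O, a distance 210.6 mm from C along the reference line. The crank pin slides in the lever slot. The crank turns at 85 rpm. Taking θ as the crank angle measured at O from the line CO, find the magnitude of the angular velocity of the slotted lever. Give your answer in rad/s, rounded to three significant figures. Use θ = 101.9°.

ω = 8.901 rad/s (from 85 rpm).
Crank pin A relative to C: A = (d + r cosθ, r sinθ); lever angle φ = atan2(r sinθ, d + r cosθ).
Differentiating tanφ: φ̇ = rω(d cosθ + r)/(d² + r² + 2dr cosθ).
d² + r² + 2dr cosθ = |CA|² = 0.0446356 m²;  d cosθ + r = +0.046573 m.
|ω_lever| = |0.09·8.901·+0.046573| / 0.0446356 = 0.83589 rad/s.

0.836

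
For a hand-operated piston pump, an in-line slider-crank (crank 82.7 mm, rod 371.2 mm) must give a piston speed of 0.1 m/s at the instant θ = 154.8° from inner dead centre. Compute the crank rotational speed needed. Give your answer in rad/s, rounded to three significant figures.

For an in-line slider-crank, |v_piston| = rω|sinθ|·[1 + r cosθ/√(L² − r² sin²θ)].
With r = 0.0827 m, L = 0.3712 m, θ = 154.8°: the bracketed kinematic factor |dx/dθ| = 0.028082 m.
ω = v/|dx/dθ| = 0.1/0.028082 = 3.5611 rad/s.

3.56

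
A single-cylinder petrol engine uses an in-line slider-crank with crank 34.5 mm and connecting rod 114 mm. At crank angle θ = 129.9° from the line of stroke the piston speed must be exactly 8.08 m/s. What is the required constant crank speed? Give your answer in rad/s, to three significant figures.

381

For an in-line slider-crank, |v_piston| = rω|sinθ|·[1 + r cosθ/√(L² − r² sin²θ)].
With r = 0.0345 m, L = 0.114 m, θ = 129.9°: the bracketed kinematic factor |dx/dθ| = 0.021185 m.
ω = v/|dx/dθ| = 8.08/0.021185 = 381.4 rad/s.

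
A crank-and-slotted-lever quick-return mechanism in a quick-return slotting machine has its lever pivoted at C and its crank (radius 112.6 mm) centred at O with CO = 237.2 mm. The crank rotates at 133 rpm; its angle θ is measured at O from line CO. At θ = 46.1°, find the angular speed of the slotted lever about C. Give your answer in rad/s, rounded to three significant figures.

ω = 13.93 rad/s (from 133 rpm).
Crank pin A relative to C: A = (d + r cosθ, r sinθ); lever angle φ = atan2(r sinθ, d + r cosθ).
Differentiating tanφ: φ̇ = rω(d cosθ + r)/(d² + r² + 2dr cosθ).
d² + r² + 2dr cosθ = |CA|² = 0.105982 m²;  d cosθ + r = +0.27707 m.
|ω_lever| = |0.1126·13.93·+0.27707| / 0.105982 = 4.1 rad/s.

4.10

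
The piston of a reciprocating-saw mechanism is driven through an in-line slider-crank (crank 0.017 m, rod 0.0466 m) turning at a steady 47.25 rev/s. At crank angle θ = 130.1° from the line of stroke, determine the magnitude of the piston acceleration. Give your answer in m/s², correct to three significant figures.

ω = 2π·47.2 = 296.9 rad/s
x(θ) = r cosθ + √(L² − r² sin²θ); with ω constant, a = ω²·d²x/dθ².
d²x/dθ² = −r cosθ − r²(cos2θ)/√u − r⁴ sin²2θ/(4u^{3/2}),  u = L² − r² sin²θ = 0.00200246 m².
Substituting r = 0.017 m, L = 0.0466 m, θ = 130.1°: d²x/dθ² = +0.011823 m.
a = ω²·d²x/dθ² = (296.9)²·(+0.011823) = +1042.1 m/s²;  |a| = 1042.1 m/s².

1040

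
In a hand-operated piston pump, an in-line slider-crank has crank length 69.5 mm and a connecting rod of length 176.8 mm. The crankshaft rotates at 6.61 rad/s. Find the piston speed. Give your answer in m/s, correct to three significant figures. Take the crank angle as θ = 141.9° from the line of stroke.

ω = 6.61 rad/s
For an in-line slider-crank, x = r cosθ + √(L² − r² sin²θ), so v = −rω sinθ·[1 + r cosθ/√(L² − r² sin²θ)].
With r = 0.0695 m, L = 0.1768 m, θ = 141.9°: √(L² − r² sin²θ) = 0.17152 m.
v = −0.0695·6.61·0.61704·[1 + 0.0695·-0.78694/0.17152] = -0.19308 m/s.
|v| = 0.19308 m/s.

0.193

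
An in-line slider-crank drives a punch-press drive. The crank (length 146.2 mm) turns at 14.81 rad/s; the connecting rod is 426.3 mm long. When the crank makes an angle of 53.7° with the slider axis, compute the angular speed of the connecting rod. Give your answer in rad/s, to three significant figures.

3.13

ω = 14.81 rad/s
The rod makes angle φ with the slider axis where L sinφ = r sinθ; differentiating, L cosφ·φ̇ = r ω cosθ.
L cosφ = √(L² − r² sin²θ) = 0.40969 m.
|ω_rod| = r ω |cosθ| / √(L² − r² sin²θ) = 0.1462·14.81·0.59201/0.40969 = 3.1288 rad/s.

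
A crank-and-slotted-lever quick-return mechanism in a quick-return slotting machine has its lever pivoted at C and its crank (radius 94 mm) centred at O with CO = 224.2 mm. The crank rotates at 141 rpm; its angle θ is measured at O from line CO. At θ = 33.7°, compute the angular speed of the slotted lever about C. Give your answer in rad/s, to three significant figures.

ω = 14.77 rad/s (from 141 rpm).
Crank pin A relative to C: A = (d + r cosθ, r sinθ); lever angle φ = atan2(r sinθ, d + r cosθ).
Differentiating tanφ: φ̇ = rω(d cosθ + r)/(d² + r² + 2dr cosθ).
d² + r² + 2dr cosθ = |CA|² = 0.0941682 m²;  d cosθ + r = +0.28052 m.
|ω_lever| = |0.094·14.77·+0.28052| / 0.0941682 = 4.1347 rad/s.

4.13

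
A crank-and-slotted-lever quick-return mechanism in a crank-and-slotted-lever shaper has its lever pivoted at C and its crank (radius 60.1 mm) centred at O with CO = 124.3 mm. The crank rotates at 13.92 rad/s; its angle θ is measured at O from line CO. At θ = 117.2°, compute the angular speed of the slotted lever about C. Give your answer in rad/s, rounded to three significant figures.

0.224

ω = 13.92 rad/s
Crank pin A relative to C: A = (d + r cosθ, r sinθ); lever angle φ = atan2(r sinθ, d + r cosθ).
Differentiating tanφ: φ̇ = rω(d cosθ + r)/(d² + r² + 2dr cosθ).
d² + r² + 2dr cosθ = |CA|² = 0.0122331 m²;  d cosθ + r = +0.0032827 m.
|ω_lever| = |0.0601·13.92·+0.0032827| / 0.0122331 = 0.2245 rad/s.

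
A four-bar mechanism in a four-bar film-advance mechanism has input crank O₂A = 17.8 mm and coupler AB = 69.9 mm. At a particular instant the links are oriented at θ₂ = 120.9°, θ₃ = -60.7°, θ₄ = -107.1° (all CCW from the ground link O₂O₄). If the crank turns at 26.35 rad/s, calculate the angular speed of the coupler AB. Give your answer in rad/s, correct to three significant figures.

6.89

ω₂ = 26.35 rad/s
Differentiating the loop-closure r₂e^{iθ₂}+r₃e^{iθ₃}=r₁+r₄e^{iθ₄} gives r₂ω₂e^{iθ₂}+r₃ω₃e^{iθ₃}=r₄ω₄e^{iθ₄}.
Eliminating the other unknown: ω₃ = r₂ω₂ sin(θ₄−θ₂) / [r₃ sin(θ₃−θ₄)].
Numerator sine = +0.74314; denominator sine = +0.72417.
Result = 0.0178·26.35·(+0.74314) / (0.0699·(+0.72417)) = +6.8858 rad/s; magnitude 6.8858 rad/s.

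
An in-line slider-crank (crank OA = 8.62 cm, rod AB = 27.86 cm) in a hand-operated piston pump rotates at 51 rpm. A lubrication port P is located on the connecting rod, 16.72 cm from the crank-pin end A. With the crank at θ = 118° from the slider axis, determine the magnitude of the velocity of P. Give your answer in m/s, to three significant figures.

ω = 5.341 rad/s.  Crank-pin speed |V_A| = rω = 0.46037 m/s, perpendicular to OA.
Rod angle: sinφ = −(r/L) sinθ ⇒ φ = -15.854°; ω_rod = −rω cosθ/√(L²−r²sin²θ) = +0.80645 rad/s.
V_P = V_A + ω_rod × AP, with AP = 0.1672 m along the rod.
Components: V_Px = −rω sinθ − a·ω_rod·sinφ = -0.36965 m/s;  V_Py = rω cosθ + a·ω_rod·cosφ = -0.086421 m/s.
|V_P| = √(V_Px² + V_Py²) = 0.37961 m/s.

0.380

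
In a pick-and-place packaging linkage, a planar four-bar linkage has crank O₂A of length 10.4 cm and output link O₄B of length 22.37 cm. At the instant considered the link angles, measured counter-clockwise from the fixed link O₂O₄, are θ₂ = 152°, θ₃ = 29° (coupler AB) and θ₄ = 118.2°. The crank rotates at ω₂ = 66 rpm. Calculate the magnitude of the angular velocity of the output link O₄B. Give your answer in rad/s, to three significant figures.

ω₂ = 6.912 rad/s (from 66 rpm).
Differentiating the loop-closure r₂e^{iθ₂}+r₃e^{iθ₃}=r₁+r₄e^{iθ₄} gives r₂ω₂e^{iθ₂}+r₃ω₃e^{iθ₃}=r₄ω₄e^{iθ₄}.
Eliminating the other unknown: ω₄ = r₂ω₂ sin(θ₂−θ₃) / [r₄ sin(θ₄−θ₃)].
Numerator sine = +0.83867; denominator sine = +0.99990.
Result = 0.104·6.912·(+0.83867) / (0.2237·(+0.99990)) = +2.6951 rad/s; magnitude 2.6951 rad/s.

2.70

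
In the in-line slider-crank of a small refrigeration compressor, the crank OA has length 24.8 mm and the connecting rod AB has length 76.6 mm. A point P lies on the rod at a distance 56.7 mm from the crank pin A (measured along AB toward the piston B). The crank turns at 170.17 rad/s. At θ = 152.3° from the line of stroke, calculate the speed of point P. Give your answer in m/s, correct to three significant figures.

ω = 170.2 rad/s.  Crank-pin speed |V_A| = rω = 4.2202 m/s, perpendicular to OA.
Rod angle: sinφ = −(r/L) sinθ ⇒ φ = -8.656°; ω_rod = −rω cosθ/√(L²−r²sin²θ) = +49.342 rad/s.
V_P = V_A + ω_rod × AP, with AP = 0.0567 m along the rod.
Components: V_Px = −rω sinθ − a·ω_rod·sinφ = -1.5407 m/s;  V_Py = rω cosθ + a·ω_rod·cosφ = -0.97072 m/s.
|V_P| = √(V_Px² + V_Py²) = 1.821 m/s.

1.82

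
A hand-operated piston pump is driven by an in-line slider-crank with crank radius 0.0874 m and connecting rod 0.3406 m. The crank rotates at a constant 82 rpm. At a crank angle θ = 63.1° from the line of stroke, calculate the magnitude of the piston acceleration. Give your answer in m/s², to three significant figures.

ω = 2π·82/60 = 8.587 rad/s
x(θ) = r cosθ + √(L² − r² sin²θ); with ω constant, a = ω²·d²x/dθ².
d²x/dθ² = −r cosθ − r²(cos2θ)/√u − r⁴ sin²2θ/(4u^{3/2}),  u = L² − r² sin²θ = 0.109933 m².
Substituting r = 0.0874 m, L = 0.3406 m, θ = 63.1°: d²x/dθ² = -0.026197 m.
a = ω²·d²x/dθ² = (8.587)²·(-0.026197) = -1.9317 m/s²;  |a| = 1.9317 m/s².

1.93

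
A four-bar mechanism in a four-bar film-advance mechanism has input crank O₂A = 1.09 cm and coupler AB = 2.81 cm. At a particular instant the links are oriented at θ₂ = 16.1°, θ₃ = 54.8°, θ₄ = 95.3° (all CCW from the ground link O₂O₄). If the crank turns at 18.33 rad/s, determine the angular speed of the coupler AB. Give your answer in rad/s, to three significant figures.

10.8

ω₂ = 18.33 rad/s
Differentiating the loop-closure r₂e^{iθ₂}+r₃e^{iθ₃}=r₁+r₄e^{iθ₄} gives r₂ω₂e^{iθ₂}+r₃ω₃e^{iθ₃}=r₄ω₄e^{iθ₄}.
Eliminating the other unknown: ω₃ = r₂ω₂ sin(θ₄−θ₂) / [r₃ sin(θ₃−θ₄)].
Numerator sine = +0.98229; denominator sine = -0.64945.
Result = 0.0109·18.33·(+0.98229) / (0.0281·(-0.64945)) = -10.754 rad/s; magnitude 10.754 rad/s.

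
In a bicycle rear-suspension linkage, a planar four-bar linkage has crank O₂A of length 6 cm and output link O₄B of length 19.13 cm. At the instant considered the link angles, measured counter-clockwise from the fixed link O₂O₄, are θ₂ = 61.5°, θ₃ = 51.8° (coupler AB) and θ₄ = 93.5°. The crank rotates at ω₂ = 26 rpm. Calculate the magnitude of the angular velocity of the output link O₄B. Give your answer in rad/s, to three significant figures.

0.216

ω₂ = 2.723 rad/s (from 26 rpm).
Differentiating the loop-closure r₂e^{iθ₂}+r₃e^{iθ₃}=r₁+r₄e^{iθ₄} gives r₂ω₂e^{iθ₂}+r₃ω₃e^{iθ₃}=r₄ω₄e^{iθ₄}.
Eliminating the other unknown: ω₄ = r₂ω₂ sin(θ₂−θ₃) / [r₄ sin(θ₄−θ₃)].
Numerator sine = +0.16849; denominator sine = +0.66523.
Result = 0.06·2.723·(+0.16849) / (0.1913·(+0.66523)) = +0.21629 rad/s; magnitude 0.21629 rad/s.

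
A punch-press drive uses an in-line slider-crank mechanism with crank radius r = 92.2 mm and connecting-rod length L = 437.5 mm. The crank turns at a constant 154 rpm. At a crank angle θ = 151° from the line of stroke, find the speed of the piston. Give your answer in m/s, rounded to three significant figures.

0.587

ω = 2π·154/60 = 16.13 rad/s
For an in-line slider-crank, x = r cosθ + √(L² − r² sin²θ), so v = −rω sinθ·[1 + r cosθ/√(L² − r² sin²θ)].
With r = 0.0922 m, L = 0.4375 m, θ = 151°: √(L² − r² sin²θ) = 0.43521 m.
v = −0.0922·16.13·0.48481·[1 + 0.0922·-0.87462/0.43521] = -0.58729 m/s.
|v| = 0.58729 m/s.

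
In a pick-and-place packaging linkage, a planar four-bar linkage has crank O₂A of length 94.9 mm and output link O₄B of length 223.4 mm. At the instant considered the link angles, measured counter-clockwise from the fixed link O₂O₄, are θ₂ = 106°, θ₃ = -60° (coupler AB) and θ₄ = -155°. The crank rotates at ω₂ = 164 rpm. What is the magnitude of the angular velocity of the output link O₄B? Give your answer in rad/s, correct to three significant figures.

1.77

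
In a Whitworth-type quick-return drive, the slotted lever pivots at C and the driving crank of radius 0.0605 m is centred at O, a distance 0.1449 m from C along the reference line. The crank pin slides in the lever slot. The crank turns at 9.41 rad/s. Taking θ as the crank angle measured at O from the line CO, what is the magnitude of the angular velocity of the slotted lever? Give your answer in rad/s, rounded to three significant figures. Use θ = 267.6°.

1.30

ω = 9.41 rad/s
Crank pin A relative to C: A = (d + r cosθ, r sinθ); lever angle φ = atan2(r sinθ, d + r cosθ).
Differentiating tanφ: φ̇ = rω(d cosθ + r)/(d² + r² + 2dr cosθ).
d² + r² + 2dr cosθ = |CA|² = 0.0239221 m²;  d cosθ + r = +0.054432 m.
|ω_lever| = |0.0605·9.41·+0.054432| / 0.0239221 = 1.2954 rad/s.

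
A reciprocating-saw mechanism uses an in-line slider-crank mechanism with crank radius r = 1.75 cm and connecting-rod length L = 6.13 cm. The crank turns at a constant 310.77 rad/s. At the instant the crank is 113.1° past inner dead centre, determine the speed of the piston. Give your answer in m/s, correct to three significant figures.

4.42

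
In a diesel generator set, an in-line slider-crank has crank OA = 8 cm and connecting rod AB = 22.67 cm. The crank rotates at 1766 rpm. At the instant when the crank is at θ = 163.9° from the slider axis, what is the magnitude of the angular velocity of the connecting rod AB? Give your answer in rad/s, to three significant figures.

ω = 184.9 rad/s (converted from 1766 rpm).
The rod makes angle φ with the slider axis where L sinφ = r sinθ; differentiating, L cosφ·φ̇ = r ω cosθ.
L cosφ = √(L² − r² sin²θ) = 0.22561 m.
|ω_rod| = r ω |cosθ| / √(L² − r² sin²θ) = 0.08·184.9·0.96078/0.22561 = 63.004 rad/s.

63.0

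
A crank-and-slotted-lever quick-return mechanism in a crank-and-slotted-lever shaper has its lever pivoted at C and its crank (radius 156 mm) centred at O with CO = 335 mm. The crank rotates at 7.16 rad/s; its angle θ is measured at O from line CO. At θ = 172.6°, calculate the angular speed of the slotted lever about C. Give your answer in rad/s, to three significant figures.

ω = 7.16 rad/s
Crank pin A relative to C: A = (d + r cosθ, r sinθ); lever angle φ = atan2(r sinθ, d + r cosθ).
Differentiating tanφ: φ̇ = rω(d cosθ + r)/(d² + r² + 2dr cosθ).
d² + r² + 2dr cosθ = |CA|² = 0.0329115 m²;  d cosθ + r = -0.17621 m.
|ω_lever| = |0.156·7.16·-0.17621| / 0.0329115 = 5.9803 rad/s.

5.98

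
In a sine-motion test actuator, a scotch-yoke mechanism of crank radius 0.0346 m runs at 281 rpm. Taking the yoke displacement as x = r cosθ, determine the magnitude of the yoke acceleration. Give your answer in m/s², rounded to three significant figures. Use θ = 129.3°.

ω = 29.43 rad/s (from 281 rpm).
x = r cosθ ⇒ ẍ = −rω² cosθ (ω constant).
|a| = rω²|cosθ| = 0.0346·(29.43)²·|cos 129.3°| = 18.976 m/s².

19.0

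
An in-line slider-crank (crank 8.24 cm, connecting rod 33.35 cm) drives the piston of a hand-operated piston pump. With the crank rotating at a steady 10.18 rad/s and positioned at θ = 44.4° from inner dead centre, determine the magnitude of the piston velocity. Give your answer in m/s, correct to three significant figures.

ω = 10.18 rad/s
For an in-line slider-crank, x = r cosθ + √(L² − r² sin²θ), so v = −rω sinθ·[1 + r cosθ/√(L² − r² sin²θ)].
With r = 0.0824 m, L = 0.3335 m, θ = 44.4°: √(L² − r² sin²θ) = 0.32848 m.
v = −0.0824·10.18·0.69966·[1 + 0.0824·0.71447/0.32848] = -0.69209 m/s.
|v| = 0.69209 m/s.

0.692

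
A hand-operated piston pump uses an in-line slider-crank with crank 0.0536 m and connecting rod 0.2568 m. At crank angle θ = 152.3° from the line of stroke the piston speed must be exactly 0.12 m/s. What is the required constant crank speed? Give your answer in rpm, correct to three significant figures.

For an in-line slider-crank, |v_piston| = rω|sinθ|·[1 + r cosθ/√(L² − r² sin²θ)].
With r = 0.0536 m, L = 0.2568 m, θ = 152.3°: the bracketed kinematic factor |dx/dθ| = 0.020289 m.
ω = v/|dx/dθ| = 0.12/0.020289 = 5.9145 rad/s.
N = 60ω/(2π) = 56.479 rpm.

56.5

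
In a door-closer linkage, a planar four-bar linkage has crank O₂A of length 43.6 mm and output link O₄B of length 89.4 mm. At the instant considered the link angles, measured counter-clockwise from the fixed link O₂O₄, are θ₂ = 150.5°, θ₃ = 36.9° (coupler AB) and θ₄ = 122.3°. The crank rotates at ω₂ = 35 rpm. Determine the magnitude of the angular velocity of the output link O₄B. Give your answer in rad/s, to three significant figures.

1.64

ω₂ = 3.665 rad/s (from 35 rpm).
Differentiating the loop-closure r₂e^{iθ₂}+r₃e^{iθ₃}=r₁+r₄e^{iθ₄} gives r₂ω₂e^{iθ₂}+r₃ω₃e^{iθ₃}=r₄ω₄e^{iθ₄}.
Eliminating the other unknown: ω₄ = r₂ω₂ sin(θ₂−θ₃) / [r₄ sin(θ₄−θ₃)].
Numerator sine = +0.91636; denominator sine = +0.99678.
Result = 0.0436·3.665·(+0.91636) / (0.0894·(+0.99678)) = +1.6433 rad/s; magnitude 1.6433 rad/s.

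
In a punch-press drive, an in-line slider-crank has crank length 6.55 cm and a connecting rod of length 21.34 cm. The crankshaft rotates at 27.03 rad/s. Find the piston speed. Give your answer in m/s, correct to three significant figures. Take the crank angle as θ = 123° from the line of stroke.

1.23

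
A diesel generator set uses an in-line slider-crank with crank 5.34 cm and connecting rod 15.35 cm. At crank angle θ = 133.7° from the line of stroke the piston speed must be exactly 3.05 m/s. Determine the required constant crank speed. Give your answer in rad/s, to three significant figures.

105

For an in-line slider-crank, |v_piston| = rω|sinθ|·[1 + r cosθ/√(L² − r² sin²θ)].
With r = 0.0534 m, L = 0.1535 m, θ = 133.7°: the bracketed kinematic factor |dx/dθ| = 0.029019 m.
ω = v/|dx/dθ| = 3.05/0.029019 = 105.1 rad/s.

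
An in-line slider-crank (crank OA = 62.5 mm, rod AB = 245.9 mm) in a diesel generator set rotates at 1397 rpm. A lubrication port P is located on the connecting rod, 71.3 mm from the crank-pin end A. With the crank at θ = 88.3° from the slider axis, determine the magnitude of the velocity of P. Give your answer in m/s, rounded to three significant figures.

9.16

ω = 146.3 rad/s.  Crank-pin speed |V_A| = rω = 9.1433 m/s, perpendicular to OA.
Rod angle: sinφ = −(r/L) sinθ ⇒ φ = -14.718°; ω_rod = −rω cosθ/√(L²−r²sin²θ) = -1.1405 rad/s.
V_P = V_A + ω_rod × AP, with AP = 0.0713 m along the rod.
Components: V_Px = −rω sinθ − a·ω_rod·sinφ = -9.16 m/s;  V_Py = rω cosθ + a·ω_rod·cosφ = +0.1926 m/s.
|V_P| = √(V_Px² + V_Py²) = 9.162 m/s.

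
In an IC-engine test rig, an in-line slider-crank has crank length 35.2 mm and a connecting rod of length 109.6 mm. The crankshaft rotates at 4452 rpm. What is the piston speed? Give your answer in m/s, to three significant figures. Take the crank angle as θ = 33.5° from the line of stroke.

11.5

ω = 2π·4452/60 = 466.2 rad/s
For an in-line slider-crank, x = r cosθ + √(L² − r² sin²θ), so v = −rω sinθ·[1 + r cosθ/√(L² − r² sin²θ)].
With r = 0.0352 m, L = 0.1096 m, θ = 33.5°: √(L² − r² sin²θ) = 0.10786 m.
v = −0.0352·466.2·0.55194·[1 + 0.0352·0.83389/0.10786] = -11.522 m/s.
|v| = 11.522 m/s.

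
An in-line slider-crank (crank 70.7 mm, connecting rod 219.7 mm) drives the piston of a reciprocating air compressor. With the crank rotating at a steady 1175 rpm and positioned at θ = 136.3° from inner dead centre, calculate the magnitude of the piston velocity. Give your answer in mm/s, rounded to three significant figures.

4580

ω = 2π·1175/60 = 123 rad/s
For an in-line slider-crank, x = r cosθ + √(L² − r² sin²θ), so v = −rω sinθ·[1 + r cosθ/√(L² − r² sin²θ)].
With r = 0.0707 m, L = 0.2197 m, θ = 136.3°: √(L² − r² sin²θ) = 0.2142 m.
v = −0.0707·123·0.69088·[1 + 0.0707·-0.72297/0.2142] = -4.576 m/s.
|v| = 4.576 m/s = 4576 mm/s.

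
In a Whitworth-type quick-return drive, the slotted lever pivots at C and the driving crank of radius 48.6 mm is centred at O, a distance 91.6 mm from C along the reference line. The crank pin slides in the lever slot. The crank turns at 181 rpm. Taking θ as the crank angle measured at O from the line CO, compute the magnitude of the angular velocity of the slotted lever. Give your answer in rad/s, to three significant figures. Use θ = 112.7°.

1.67

ω = 18.95 rad/s (from 181 rpm).
Crank pin A relative to C: A = (d + r cosθ, r sinθ); lever angle φ = atan2(r sinθ, d + r cosθ).
Differentiating tanφ: φ̇ = rω(d cosθ + r)/(d² + r² + 2dr cosθ).
d² + r² + 2dr cosθ = |CA|² = 0.0073166 m²;  d cosθ + r = +0.013251 m.
|ω_lever| = |0.0486·18.95·+0.013251| / 0.0073166 = 1.6683 rad/s.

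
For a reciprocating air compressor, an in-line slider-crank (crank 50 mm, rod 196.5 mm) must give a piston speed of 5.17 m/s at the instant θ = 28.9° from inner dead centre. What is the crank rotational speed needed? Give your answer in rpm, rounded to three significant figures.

For an in-line slider-crank, |v_piston| = rω|sinθ|·[1 + r cosθ/√(L² − r² sin²θ)].
With r = 0.05 m, L = 0.1965 m, θ = 28.9°: the bracketed kinematic factor |dx/dθ| = 0.029588 m.
ω = v/|dx/dθ| = 5.17/0.029588 = 174.73 rad/s.
N = 60ω/(2π) = 1668.6 rpm.

1670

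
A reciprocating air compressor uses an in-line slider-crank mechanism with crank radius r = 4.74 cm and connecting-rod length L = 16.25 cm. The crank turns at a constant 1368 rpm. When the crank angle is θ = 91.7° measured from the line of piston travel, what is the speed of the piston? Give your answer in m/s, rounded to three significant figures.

ω = 2π·1368/60 = 143.3 rad/s
For an in-line slider-crank, x = r cosθ + √(L² − r² sin²θ), so v = −rω sinθ·[1 + r cosθ/√(L² − r² sin²θ)].
With r = 0.0474 m, L = 0.1625 m, θ = 91.7°: √(L² − r² sin²θ) = 0.15544 m.
v = −0.0474·143.3·0.99956·[1 + 0.0474·-0.02967/0.15544] = -6.726 m/s.
|v| = 6.726 m/s.

6.73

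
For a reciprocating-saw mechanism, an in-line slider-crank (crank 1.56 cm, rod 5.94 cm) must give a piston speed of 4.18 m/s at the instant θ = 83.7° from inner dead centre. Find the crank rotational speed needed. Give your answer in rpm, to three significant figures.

For an in-line slider-crank, |v_piston| = rω|sinθ|·[1 + r cosθ/√(L² − r² sin²θ)].
With r = 0.0156 m, L = 0.0594 m, θ = 83.7°: the bracketed kinematic factor |dx/dθ| = 0.015969 m.
ω = v/|dx/dθ| = 4.18/0.015969 = 261.76 rad/s.
N = 60ω/(2π) = 2499.6 rpm.

2500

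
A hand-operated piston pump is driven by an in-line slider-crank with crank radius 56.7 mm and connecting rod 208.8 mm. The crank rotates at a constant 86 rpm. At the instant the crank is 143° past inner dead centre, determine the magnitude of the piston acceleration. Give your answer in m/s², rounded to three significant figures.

3.30

ω = 2π·86/60 = 9.006 rad/s
x(θ) = r cosθ + √(L² − r² sin²θ); with ω constant, a = ω²·d²x/dθ².
d²x/dθ² = −r cosθ − r²(cos2θ)/√u − r⁴ sin²2θ/(4u^{3/2}),  u = L² − r² sin²θ = 0.0424331 m².
Substituting r = 0.0567 m, L = 0.2088 m, θ = 143°: d²x/dθ² = +0.040708 m.
a = ω²·d²x/dθ² = (9.006)²·(+0.040708) = +3.3016 m/s²;  |a| = 3.3016 m/s².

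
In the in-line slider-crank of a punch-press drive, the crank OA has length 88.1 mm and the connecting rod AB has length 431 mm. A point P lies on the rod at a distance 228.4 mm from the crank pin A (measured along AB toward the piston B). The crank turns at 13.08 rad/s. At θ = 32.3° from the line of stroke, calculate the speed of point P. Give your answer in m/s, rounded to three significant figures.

ω = 13.08 rad/s.  Crank-pin speed |V_A| = rω = 1.1523 m/s, perpendicular to OA.
Rod angle: sinφ = −(r/L) sinθ ⇒ φ = -6.271°; ω_rod = −rω cosθ/√(L²−r²sin²θ) = -2.2735 rad/s.
V_P = V_A + ω_rod × AP, with AP = 0.2284 m along the rod.
Components: V_Px = −rω sinθ − a·ω_rod·sinφ = -0.67248 m/s;  V_Py = rω cosθ + a·ω_rod·cosφ = +0.45786 m/s.
|V_P| = √(V_Px² + V_Py²) = 0.81355 m/s.

0.814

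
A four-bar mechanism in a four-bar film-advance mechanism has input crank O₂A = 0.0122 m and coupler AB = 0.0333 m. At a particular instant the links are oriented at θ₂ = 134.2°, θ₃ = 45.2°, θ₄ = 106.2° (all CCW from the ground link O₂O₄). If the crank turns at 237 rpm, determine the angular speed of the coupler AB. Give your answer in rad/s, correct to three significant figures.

4.88

ω₂ = 24.82 rad/s (from 237 rpm).
Differentiating the loop-closure r₂e^{iθ₂}+r₃e^{iθ₃}=r₁+r₄e^{iθ₄} gives r₂ω₂e^{iθ₂}+r₃ω₃e^{iθ₃}=r₄ω₄e^{iθ₄}.
Eliminating the other unknown: ω₃ = r₂ω₂ sin(θ₄−θ₂) / [r₃ sin(θ₃−θ₄)].
Numerator sine = -0.46947; denominator sine = -0.87462.
Result = 0.0122·24.82·(-0.46947) / (0.0333·(-0.87462)) = +4.8807 rad/s; magnitude 4.8807 rad/s.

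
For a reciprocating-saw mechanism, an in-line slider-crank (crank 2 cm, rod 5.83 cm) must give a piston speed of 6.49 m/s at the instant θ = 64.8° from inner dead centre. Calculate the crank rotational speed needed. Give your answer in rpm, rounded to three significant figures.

2970

For an in-line slider-crank, |v_piston| = rω|sinθ|·[1 + r cosθ/√(L² − r² sin²θ)].
With r = 0.02 m, L = 0.0583 m, θ = 64.8°: the bracketed kinematic factor |dx/dθ| = 0.020877 m.
ω = v/|dx/dθ| = 6.49/0.020877 = 310.87 rad/s.
N = 60ω/(2π) = 2968.6 rpm.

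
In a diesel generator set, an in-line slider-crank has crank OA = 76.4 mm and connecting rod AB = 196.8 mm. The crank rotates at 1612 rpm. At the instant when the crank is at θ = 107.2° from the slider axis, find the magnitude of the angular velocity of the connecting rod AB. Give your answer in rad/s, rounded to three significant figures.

20.9

ω = 168.8 rad/s (converted from 1612 rpm).
The rod makes angle φ with the slider axis where L sinφ = r sinθ; differentiating, L cosφ·φ̇ = r ω cosθ.
L cosφ = √(L² − r² sin²θ) = 0.18277 m.
|ω_rod| = r ω |cosθ| / √(L² − r² sin²θ) = 0.0764·168.8·0.29571/0.18277 = 20.867 rad/s.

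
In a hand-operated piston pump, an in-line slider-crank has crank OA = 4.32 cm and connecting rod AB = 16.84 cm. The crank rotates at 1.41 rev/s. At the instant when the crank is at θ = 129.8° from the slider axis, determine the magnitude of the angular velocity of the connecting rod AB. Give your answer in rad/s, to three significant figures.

1.48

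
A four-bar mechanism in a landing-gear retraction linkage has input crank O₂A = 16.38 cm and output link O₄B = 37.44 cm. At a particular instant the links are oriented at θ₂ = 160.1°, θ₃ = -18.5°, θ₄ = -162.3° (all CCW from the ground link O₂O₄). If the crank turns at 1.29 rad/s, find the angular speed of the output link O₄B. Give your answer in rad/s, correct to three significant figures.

ω₂ = 1.29 rad/s
Differentiating the loop-closure r₂e^{iθ₂}+r₃e^{iθ₃}=r₁+r₄e^{iθ₄} gives r₂ω₂e^{iθ₂}+r₃ω₃e^{iθ₃}=r₄ω₄e^{iθ₄}.
Eliminating the other unknown: ω₄ = r₂ω₂ sin(θ₂−θ₃) / [r₄ sin(θ₄−θ₃)].
Numerator sine = +0.02443; denominator sine = -0.59061.
Result = 0.1638·1.29·(+0.02443) / (0.3744·(-0.59061)) = -0.023347 rad/s; magnitude 0.023347 rad/s.

0.0233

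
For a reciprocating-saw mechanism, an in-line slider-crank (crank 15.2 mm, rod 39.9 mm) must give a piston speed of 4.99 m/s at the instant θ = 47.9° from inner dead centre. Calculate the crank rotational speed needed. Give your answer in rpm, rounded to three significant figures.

3340

For an in-line slider-crank, |v_piston| = rω|sinθ|·[1 + r cosθ/√(L² − r² sin²θ)].
With r = 0.0152 m, L = 0.0399 m, θ = 47.9°: the bracketed kinematic factor |dx/dθ| = 0.014281 m.
ω = v/|dx/dθ| = 4.99/0.014281 = 349.42 rad/s.
N = 60ω/(2π) = 3336.7 rpm.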